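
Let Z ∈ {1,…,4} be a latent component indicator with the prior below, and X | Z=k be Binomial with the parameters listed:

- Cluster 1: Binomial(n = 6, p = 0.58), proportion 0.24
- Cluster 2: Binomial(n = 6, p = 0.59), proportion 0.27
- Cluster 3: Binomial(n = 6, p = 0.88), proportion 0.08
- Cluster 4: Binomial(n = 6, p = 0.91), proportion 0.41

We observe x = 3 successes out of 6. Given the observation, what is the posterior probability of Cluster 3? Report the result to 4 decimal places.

Posterior ∝ prior × likelihood, so P(k | x) ∝ w_k f_k(x); normalise over all components.
Evaluate each component's likelihood at the observed value:
  f_1 = 0.289109
  f_2 = 0.283099
  f_3 = 0.0235517
  f_4 = 0.0109871
Weight by the priors:
  w_1·f_1 = 0.24 × 0.289109 = 0.0693862
  w_2·f_2 = 0.27 × 0.283099 = 0.0764366
  w_3·f_3 = 0.08 × 0.0235517 = 0.00188413
  w_4·f_4 = 0.41 × 0.0109871 = 0.0045047
Denominator: 0.0693862 + 0.0764366 + 0.00188413 + 0.0045047 = 0.152212
P(Cluster 3 | the observation) ≈ 0.0124

0.0124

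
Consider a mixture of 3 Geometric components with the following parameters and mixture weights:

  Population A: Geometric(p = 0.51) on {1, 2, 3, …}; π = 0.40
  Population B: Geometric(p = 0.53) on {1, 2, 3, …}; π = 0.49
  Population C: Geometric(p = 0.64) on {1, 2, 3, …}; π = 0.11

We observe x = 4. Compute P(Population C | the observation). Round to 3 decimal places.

The responsibility of component k is P(Z=k) f_k(x) divided by Σ_j P(Z=j) f_j(x).
Component likelihoods at x = 4:
  p_A = 0.060001
  p_B = 0.0550262
  p_C = 0.0298598
Prior × likelihood for each component:
  P(Z=A)·p_A = 0.40 × 0.060001 = 0.0240004
  P(Z=B)·p_B = 0.49 × 0.0550262 = 0.0269628
  P(Z=C)·p_C = 0.11 × 0.0298598 = 0.00328458
Evidence: 0.0240004 + 0.0269628 + 0.00328458 = 0.0542478
P(Population C | data) ≈ 0.061

0.061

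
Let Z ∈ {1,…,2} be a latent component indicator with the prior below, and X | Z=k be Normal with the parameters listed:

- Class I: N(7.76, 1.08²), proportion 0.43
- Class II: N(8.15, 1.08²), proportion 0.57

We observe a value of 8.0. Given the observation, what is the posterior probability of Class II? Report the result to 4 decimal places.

0.5737

P(component k | x) = π_k·f_k(x) / marginal(x), where marginal(x) = Σ_j π_j·f_j(x).
Component likelihoods at x = 8.0:
  p_I = (1/(1.08·√(2π)))·exp(−(8.0−7.76)²/(2·1.08²)) = 0.369391·exp(-0.02469) = 0.360382
  p_II = (1/(1.08·√(2π)))·exp(−(8.0−8.15)²/(2·1.08²)) = 0.369391·exp(-0.00965) = 0.365845
Prior × likelihood for each component:
  π_I·p_I = 0.43 × 0.360382 = 0.154964
  π_II·p_II = 0.57 × 0.365845 = 0.208532
Denominator: 0.154964 + 0.208532 = 0.363496
Responsibility of Class II: 0.208532 / 0.363496 ≈ 0.5737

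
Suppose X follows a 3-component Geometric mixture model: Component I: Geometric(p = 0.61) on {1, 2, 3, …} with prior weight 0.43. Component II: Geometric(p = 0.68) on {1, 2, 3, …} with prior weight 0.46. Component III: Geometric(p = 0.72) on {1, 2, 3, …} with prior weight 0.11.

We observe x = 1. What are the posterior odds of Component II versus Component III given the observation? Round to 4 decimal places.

Posterior odds = (P(Z=i) f_i(x)) / (P(Z=j) f_j(x)); the normalising sum cancels.
Geometric probabilities:
  f_I = 0.61·(1−0.61)^0 = 0.61·1 = 0.61
  f_II = 0.68·(1−0.68)^0 = 0.68·1 = 0.68
  f_III = 0.72·(1−0.72)^0 = 0.72·1 = 0.72
0.3128 / 0.0792 ≈ 3.9495

3.9495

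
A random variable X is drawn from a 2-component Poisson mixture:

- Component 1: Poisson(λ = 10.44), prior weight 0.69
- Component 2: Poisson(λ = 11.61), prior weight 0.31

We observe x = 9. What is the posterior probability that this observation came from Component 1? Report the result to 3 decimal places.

Posterior ∝ prior × likelihood, so P(k | x) ∝ π_k f_k(x); normalise over all components.
Evaluate each component's likelihood at the observed value:
  p_1 = e^(−10.44)·10.44^9/9! = 0.118715
  p_2 = e^(−11.61)·11.61^9/9! = 0.0958447
Prior × likelihood for each component:
  π_1·p_1 = 0.69 × 0.118715 = 0.0819136
  π_2·p_2 = 0.31 × 0.0958447 = 0.0297119
Normaliser: 0.0819136 + 0.0297119 = 0.111625
P(Component 1 | x) ≈ 0.734

0.734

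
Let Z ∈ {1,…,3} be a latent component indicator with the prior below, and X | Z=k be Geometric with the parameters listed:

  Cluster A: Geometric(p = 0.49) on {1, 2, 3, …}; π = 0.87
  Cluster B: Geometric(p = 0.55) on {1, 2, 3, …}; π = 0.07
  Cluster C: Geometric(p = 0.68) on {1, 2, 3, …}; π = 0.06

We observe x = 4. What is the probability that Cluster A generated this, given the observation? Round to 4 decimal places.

The responsibility of component k is P(Z=k) f_k(x) divided by Σ_j P(Z=j) f_j(x).
Component likelihoods at x = 4:
  p_A = 0.064999
  p_B = 0.0501187
  p_C = 0.0222822
Prior × likelihood for each component:
  P(Z=A)·p_A = 0.87 × 0.064999 = 0.0565491
  P(Z=B)·p_B = 0.07 × 0.0501187 = 0.00350831
  P(Z=C)·p_C = 0.06 × 0.0222822 = 0.00133693
Normaliser: 0.0565491 + 0.00350831 + 0.00133693 = 0.0613944
P(Cluster A | the observation) = 0.0565491 / 0.0613944 ≈ 0.9211

0.9211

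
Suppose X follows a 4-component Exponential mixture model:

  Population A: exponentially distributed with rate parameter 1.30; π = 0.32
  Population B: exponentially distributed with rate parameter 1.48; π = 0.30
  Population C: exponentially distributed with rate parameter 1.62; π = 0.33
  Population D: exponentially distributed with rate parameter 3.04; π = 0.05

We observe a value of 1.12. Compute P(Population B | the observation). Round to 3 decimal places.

Posterior ∝ prior × likelihood, so P(k | x) ∝ w_k f_k(x); normalise over all components.
Exponential densities:
  f_A = 1.30·e^(−1.30·1.12) = 1.30·e^(−1.4560) = 0.303117
  f_B = 1.48·e^(−1.48·1.12) = 1.48·e^(−1.6576) = 0.282082
  f_C = 1.62·e^(−1.62·1.12) = 1.62·e^(−1.8144) = 0.263956
  f_D = 3.04·e^(−3.04·1.12) = 3.04·e^(−3.4048) = 0.100969
Multiply by the mixture weights:
  w_A·f_A = 0.32 × 0.303117 = 0.0969975
  w_B·f_B = 0.30 × 0.282082 = 0.0846246
  w_C·f_C = 0.33 × 0.263956 = 0.0871054
  w_D·f_D = 0.05 × 0.100969 = 0.00504845
Sum: 0.0969975 + 0.0846246 + 0.0871054 + 0.00504845 = 0.273776
P(Population B | the observation) ≈ 0.309

0.309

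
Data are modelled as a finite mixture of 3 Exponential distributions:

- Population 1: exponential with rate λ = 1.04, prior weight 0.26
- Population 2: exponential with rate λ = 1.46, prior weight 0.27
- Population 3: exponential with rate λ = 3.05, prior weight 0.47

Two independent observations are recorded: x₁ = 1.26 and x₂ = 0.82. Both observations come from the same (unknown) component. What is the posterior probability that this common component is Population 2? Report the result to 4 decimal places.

By Bayes' theorem, P(k | x) = w_k f_k(x) / Σ_j w_j f_j(x).
Since both observations come from the same component, the likelihood for component k is f_k(x₁)·f_k(x₂).
  f_1 = [0.280501] × [0.443269] = 0.124337
  f_2 = [0.231966] × [0.440977] = 0.102292
  f_3 = [0.0653591] × [0.250109] = 0.0163469
Unnormalised posteriors:
  w_1·f_1 = 0.26 × 0.124337 = 0.0323277
  w_2·f_2 = 0.27 × 0.102292 = 0.0276187
  w_3·f_3 = 0.47 × 0.0163469 = 0.00768304
Marginal: 0.0323277 + 0.0276187 + 0.00768304 = 0.0676294
Responsibility of Population 2: 0.0276187 / 0.0676294 ≈ 0.4084

0.4084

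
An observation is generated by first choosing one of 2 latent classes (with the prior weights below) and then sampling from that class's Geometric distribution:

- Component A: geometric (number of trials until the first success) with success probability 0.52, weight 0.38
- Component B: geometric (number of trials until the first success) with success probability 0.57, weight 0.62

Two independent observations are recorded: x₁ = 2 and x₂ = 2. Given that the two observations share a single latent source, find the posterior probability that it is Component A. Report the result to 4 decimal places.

0.3886

Posterior ∝ prior × likelihood, so P(k | x) ∝ w_k f_k(x); normalise over all components.
Since both observations come from the same component, the likelihood for component k is f_k(x₁)·f_k(x₂).
  f_A = [0.2496] × [0.2496] = 0.0623002
  f_B = [0.2451] × [0.2451] = 0.060074
Multiply by the mixture weights:
  w_A·f_A = 0.38 × 0.0623002 = 0.0236741
  w_B·f_B = 0.62 × 0.060074 = 0.0372459
Marginal: 0.0236741 + 0.0372459 = 0.0609199
Responsibility of Component A: 0.0236741 / 0.0609199 ≈ 0.3886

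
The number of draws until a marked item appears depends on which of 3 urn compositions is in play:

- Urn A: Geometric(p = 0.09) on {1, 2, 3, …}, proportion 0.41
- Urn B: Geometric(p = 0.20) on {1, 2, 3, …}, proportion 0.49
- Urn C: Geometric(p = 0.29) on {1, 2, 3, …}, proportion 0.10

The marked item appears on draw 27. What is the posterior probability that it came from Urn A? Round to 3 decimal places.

0.914

P(component k | x) = P(Z=k)·f_k(x) / marginal(x), where marginal(x) = Σ_j P(Z=j)·f_j(x).
Evaluate each component's likelihood at the observed value:
  f_A = 0.0077503
  f_B = 0.000604463
  f_C = 3.93654e-05
Prior × likelihood for each component:
  P(Z=A)·f_A = 0.41 × 0.0077503 = 0.00317762
  P(Z=B)·f_B = 0.49 × 0.000604463 = 0.000296187
  P(Z=C)·f_C = 0.10 × 3.93654e-05 = 3.93654e-06
Evidence: 0.00317762 + 0.000296187 + 3.93654e-06 = 0.00347775
So the posterior for Urn A is 0.00317762 / 0.00347775 ≈ 0.914.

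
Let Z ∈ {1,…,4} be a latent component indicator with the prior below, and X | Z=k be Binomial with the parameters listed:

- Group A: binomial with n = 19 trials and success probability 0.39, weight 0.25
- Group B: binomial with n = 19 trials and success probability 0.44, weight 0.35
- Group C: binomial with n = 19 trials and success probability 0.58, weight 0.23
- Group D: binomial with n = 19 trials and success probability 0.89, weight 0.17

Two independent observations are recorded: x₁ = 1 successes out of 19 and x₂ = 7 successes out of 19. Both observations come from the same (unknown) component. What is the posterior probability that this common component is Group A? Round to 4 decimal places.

0.7796

P(component k | x) = π_k·f_k(x) / marginal(x), where marginal(x) = Σ_j π_j·f_j(x).
Since both observations come from the same component, the likelihood for component k is f_k(x₁)·f_k(x₂).
  p_A = [C(19,1)·0.39^1·0.61^18 = 19·0.39·0.000136753 = 0.00101334] × [0.183543] = 0.000185991
  p_B = [C(19,1)·0.44^1·0.56^18 = 19·0.44·2.93349e-05 = 0.00024524] × [0.153021] = 3.75269e-05
  p_C = [C(19,1)·0.58^1·0.42^18 = 19·0.58·1.65382e-07 = 1.82251e-06] × [0.0335208] = 6.10919e-08
  p_D = [C(19,1)·0.89^1·0.11^18 = 19·0.89·5.55992e-18 = 9.40182e-17] × [6.9947e-08] = 6.5763e-24
Prior × likelihood for each component:
  π_A·p_A = 0.25 × 0.000185991 = 4.64978e-05
  π_B·p_B = 0.35 × 3.75269e-05 = 1.31344e-05
  π_C·p_C = 0.23 × 6.10919e-08 = 1.40511e-08
  π_D·p_D = 0.17 × 6.5763e-24 = 1.11797e-24
Normaliser: 4.64978e-05 + 1.31344e-05 + 1.40511e-08 + 1.11797e-24 = 5.96463e-05
P(Group A | x) = 4.64978e-05 / 5.96463e-05 ≈ 0.7796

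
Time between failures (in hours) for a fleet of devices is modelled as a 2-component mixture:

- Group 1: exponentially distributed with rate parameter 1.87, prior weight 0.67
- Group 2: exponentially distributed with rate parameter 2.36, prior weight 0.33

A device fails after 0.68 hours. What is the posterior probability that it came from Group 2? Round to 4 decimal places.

0.3082

P(component k | x) = π_k·f_k(x) / marginal(x), where marginal(x) = Σ_j π_j·f_j(x).
Component likelihoods at x = 0.68 hours:
  L_1 = 0.524316
  L_2 = 0.474194
Weight by the priors:
  π_1·L_1 = 0.67 × 0.524316 = 0.351291
  π_2·L_2 = 0.33 × 0.474194 = 0.156484
Marginal: 0.351291 + 0.156484 = 0.507776
So the posterior for Group 2 is 0.156484 / 0.507776 ≈ 0.3082.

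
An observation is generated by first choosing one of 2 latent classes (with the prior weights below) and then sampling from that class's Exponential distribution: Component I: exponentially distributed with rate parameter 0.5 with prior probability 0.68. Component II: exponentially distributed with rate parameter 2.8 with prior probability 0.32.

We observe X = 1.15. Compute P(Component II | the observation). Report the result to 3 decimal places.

The responsibility of component k is w_k f_k(x) divided by Σ_j w_j f_j(x).
Evaluate each component's likelihood at the observed value:
  L_I = 0.5·e^(−0.5·1.15) = 0.5·e^(−0.5750) = 0.281352
  L_II = 2.8·e^(−2.8·1.15) = 2.8·e^(−3.2200) = 0.111874
Prior × likelihood for each component:
  w_I·L_I = 0.68 × 0.281352 = 0.19132
  w_II·L_II = 0.32 × 0.111874 = 0.0357997
Normaliser: 0.19132 + 0.0357997 = 0.227119
So the posterior for Component II is 0.0357997 / 0.227119 ≈ 0.158.

0.158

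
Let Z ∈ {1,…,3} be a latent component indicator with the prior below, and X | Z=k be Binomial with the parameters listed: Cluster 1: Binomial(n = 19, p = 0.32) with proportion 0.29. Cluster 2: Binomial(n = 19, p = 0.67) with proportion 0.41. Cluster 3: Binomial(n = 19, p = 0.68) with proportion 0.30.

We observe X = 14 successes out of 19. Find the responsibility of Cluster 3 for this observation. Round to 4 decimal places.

P(component k | x) = π_k·f_k(x) / marginal(x), where marginal(x) = Σ_j π_j·f_j(x).
Component likelihoods at x = 14 successes out of 19:
  f_1 = 0.000199595
  f_2 = 0.167156
  f_3 = 0.176352
Unnormalised posteriors:
  π_1·f_1 = 0.29 × 0.000199595 = 5.78825e-05
  π_2·f_2 = 0.41 × 0.167156 = 0.068534
  π_3·f_3 = 0.30 × 0.176352 = 0.0529055
Normaliser: 5.78825e-05 + 0.068534 + 0.0529055 = 0.121497
P(Cluster 3 | x) ≈ 0.4354

0.4354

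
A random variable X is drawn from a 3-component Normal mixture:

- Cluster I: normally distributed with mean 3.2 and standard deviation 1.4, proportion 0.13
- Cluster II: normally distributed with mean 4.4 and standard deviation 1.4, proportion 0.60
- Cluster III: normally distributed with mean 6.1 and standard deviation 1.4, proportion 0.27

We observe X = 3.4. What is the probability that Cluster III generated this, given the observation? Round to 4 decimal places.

By Bayes' theorem, P(k | x) = π_k f_k(x) / Σ_j π_j f_j(x).
Evaluate each component's likelihood at the observed value:
  L_I = (1/(1.4·√(2π)))·exp(−(3.4−3.2)²/(2·1.4²)) = 0.284959·exp(-0.01020) = 0.282066
  L_II = (1/(1.4·√(2π)))·exp(−(3.4−4.4)²/(2·1.4²)) = 0.284959·exp(-0.25510) = 0.220797
  L_III = (1/(1.4·√(2π)))·exp(−(3.4−6.1)²/(2·1.4²)) = 0.284959·exp(-1.85969) = 0.0443739
Unnormalised posteriors:
  π_I·L_I = 0.13 × 0.282066 = 0.0366686
  π_II·L_II = 0.60 × 0.220797 = 0.132478
  π_III·L_III = 0.27 × 0.0443739 = 0.0119809
Normaliser: 0.0366686 + 0.132478 + 0.0119809 = 0.181128
So the posterior for Cluster III is 0.0119809 / 0.181128 ≈ 0.0661.

0.0661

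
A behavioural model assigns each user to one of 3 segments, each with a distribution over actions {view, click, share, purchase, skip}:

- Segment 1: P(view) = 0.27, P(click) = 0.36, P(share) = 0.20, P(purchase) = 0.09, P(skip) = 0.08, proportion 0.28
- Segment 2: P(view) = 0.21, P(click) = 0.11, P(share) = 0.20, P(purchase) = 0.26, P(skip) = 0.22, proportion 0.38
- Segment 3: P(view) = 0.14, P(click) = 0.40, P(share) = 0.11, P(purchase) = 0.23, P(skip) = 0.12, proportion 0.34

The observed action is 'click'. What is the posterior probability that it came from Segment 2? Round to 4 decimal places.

0.1500

P(component k | x) = w_k·f_k(x) / marginal(x), where marginal(x) = Σ_j w_j·f_j(x).
Categorical probabilities:
  L_1 = 0.36
  L_2 = 0.11
  L_3 = 0.4
Unnormalised posteriors:
  w_1·L_1 = 0.28 × 0.36 = 0.1008
  w_2·L_2 = 0.38 × 0.11 = 0.0418
  w_3·L_3 = 0.34 × 0.4 = 0.136
Normaliser: 0.1008 + 0.0418 + 0.136 = 0.2786
So the posterior for Segment 2 is 0.0418 / 0.2786 ≈ 0.1500.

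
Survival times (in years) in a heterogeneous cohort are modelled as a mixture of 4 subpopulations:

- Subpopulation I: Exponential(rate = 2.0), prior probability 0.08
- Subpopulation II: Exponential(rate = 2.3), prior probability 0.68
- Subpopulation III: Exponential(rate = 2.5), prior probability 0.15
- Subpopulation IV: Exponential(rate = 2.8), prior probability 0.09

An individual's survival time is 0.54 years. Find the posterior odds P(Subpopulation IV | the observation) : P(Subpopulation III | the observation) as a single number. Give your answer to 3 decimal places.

The posterior odds equal the prior odds times the likelihood ratio: (w_i/w_j)·(f_i(x)/f_j(x)).
Evaluate each component's likelihood at the observed value:
  p_I = 0.679191
  p_II = 0.664254
  p_III = 0.648101
  p_IV = 0.617312
Odds = (0.09/0.15) × (0.617312/0.648101) = 0.6 × 0.952494 ≈ 0.571

0.571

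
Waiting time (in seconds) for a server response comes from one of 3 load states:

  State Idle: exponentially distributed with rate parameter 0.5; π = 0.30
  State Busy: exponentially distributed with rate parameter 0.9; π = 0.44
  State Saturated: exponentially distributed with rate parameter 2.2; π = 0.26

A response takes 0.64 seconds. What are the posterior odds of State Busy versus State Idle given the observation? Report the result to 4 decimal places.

2.0437

Only the two components matter; the odds are (P(Z=i) f_i(x)) / (P(Z=j) f_j(x)).
Evaluate each component's likelihood at the observed value:
  f_Idle = 0.5·e^(−0.5·0.64) = 0.5·e^(−0.3200) = 0.363075
  f_Busy = 0.9·e^(−0.9·0.64) = 0.9·e^(−0.5760) = 0.505928
  f_Saturated = 2.2·e^(−2.2·0.64) = 2.2·e^(−1.4080) = 0.538191
Odds = (0.44/0.30) × (0.505928/0.363075) = 1.46667 × 1.39346 ≈ 2.0437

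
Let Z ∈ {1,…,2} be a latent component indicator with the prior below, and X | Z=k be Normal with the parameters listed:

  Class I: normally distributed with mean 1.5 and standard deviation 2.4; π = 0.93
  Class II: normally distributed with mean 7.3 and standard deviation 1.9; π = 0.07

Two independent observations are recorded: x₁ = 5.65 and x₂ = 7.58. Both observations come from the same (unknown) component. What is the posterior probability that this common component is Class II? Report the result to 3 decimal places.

0.900

The responsibility of component k is w_k f_k(x) divided by Σ_j w_j f_j(x).
Since both observations come from the same component, the likelihood for component k is f_k(x₁)·f_k(x₂).
  p_I = [(1/(2.4·√(2π)))·exp(−(5.65−1.5)²/(2·2.4²)) = 0.166226·exp(-1.49501) = 0.0372756] × [0.00671577] = 0.000250335
  p_II = [(1/(1.9·√(2π)))·exp(−(5.65−7.3)²/(2·1.9²)) = 0.209970·exp(-0.37708) = 0.14401] × [0.207702] = 0.0299112
Unnormalised posteriors:
  w_I·p_I = 0.93 × 0.000250335 = 0.000232811
  w_II·p_II = 0.07 × 0.0299112 = 0.00209379
Evidence: 0.000232811 + 0.00209379 = 0.0023266
Responsibility of Class II: 0.00209379 / 0.0023266 ≈ 0.900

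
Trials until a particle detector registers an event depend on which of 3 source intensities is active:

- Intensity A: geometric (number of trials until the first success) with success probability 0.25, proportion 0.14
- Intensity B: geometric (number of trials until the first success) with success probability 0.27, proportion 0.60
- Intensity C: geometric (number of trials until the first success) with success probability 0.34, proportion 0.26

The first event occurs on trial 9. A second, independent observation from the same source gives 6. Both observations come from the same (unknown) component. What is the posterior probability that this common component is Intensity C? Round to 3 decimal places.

0.126

Posterior ∝ prior × likelihood, so P(k | x) ∝ w_k f_k(x); normalise over all components.
Since both observations come from the same component, the likelihood for component k is f_k(x₁)·f_k(x₂).
  p_A = [0.0250282] × [0.0593262] = 0.00148483
  p_B = [0.0217744] × [0.0559729] = 0.00121878
  p_C = [0.0122414] × [0.0425793] = 0.00052123
Prior × likelihood for each component:
  w_A·p_A = 0.14 × 0.00148483 = 0.000207876
  w_B·p_B = 0.60 × 0.00121878 = 0.000731267
  w_C·p_C = 0.26 × 0.00052123 = 0.00013552
Sum: 0.000207876 + 0.000731267 + 0.00013552 = 0.00107466
So the posterior for Intensity C is 0.00013552 / 0.00107466 ≈ 0.126.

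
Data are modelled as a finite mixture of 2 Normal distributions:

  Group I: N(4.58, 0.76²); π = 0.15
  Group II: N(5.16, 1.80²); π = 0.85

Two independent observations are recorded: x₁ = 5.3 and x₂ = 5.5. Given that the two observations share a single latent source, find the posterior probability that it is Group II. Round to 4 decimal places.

0.7633

The responsibility of component k is π_k f_k(x) divided by Σ_j π_j f_j(x).
Since both observations come from the same component, the likelihood for component k is f_k(x₁)·f_k(x₂).
  L_I = [0.335124] × [0.252287] = 0.0845473
  L_II = [0.220965] × [0.217716] = 0.0481076
Multiply by the mixture weights:
  π_I·L_I = 0.15 × 0.0845473 = 0.0126821
  π_II·L_II = 0.85 × 0.0481076 = 0.0408915
Denominator: 0.0126821 + 0.0408915 = 0.0535736
Responsibility of Group II: 0.0408915 / 0.0535736 ≈ 0.7633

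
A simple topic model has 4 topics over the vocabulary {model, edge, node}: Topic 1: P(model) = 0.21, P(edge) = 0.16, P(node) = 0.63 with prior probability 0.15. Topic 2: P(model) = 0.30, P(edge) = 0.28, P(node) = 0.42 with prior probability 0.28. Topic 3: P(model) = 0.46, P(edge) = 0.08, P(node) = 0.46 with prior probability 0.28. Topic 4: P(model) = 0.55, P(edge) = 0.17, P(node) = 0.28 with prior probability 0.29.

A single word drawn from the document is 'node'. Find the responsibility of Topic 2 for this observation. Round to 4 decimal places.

The responsibility of component k is π_k f_k(x) divided by Σ_j π_j f_j(x).
Evaluate each component's likelihood at the observed value:
  L_1 = 0.63
  L_2 = 0.42
  L_3 = 0.46
  L_4 = 0.28
Prior × likelihood for each component:
  π_1·L_1 = 0.15 × 0.63 = 0.0945
  π_2·L_2 = 0.28 × 0.42 = 0.1176
  π_3·L_3 = 0.28 × 0.46 = 0.1288
  π_4·L_4 = 0.29 × 0.28 = 0.0812
Normaliser: 0.0945 + 0.1176 + 0.1288 + 0.0812 = 0.4221
P(Topic 2 | the observation) ≈ 0.2786

0.2786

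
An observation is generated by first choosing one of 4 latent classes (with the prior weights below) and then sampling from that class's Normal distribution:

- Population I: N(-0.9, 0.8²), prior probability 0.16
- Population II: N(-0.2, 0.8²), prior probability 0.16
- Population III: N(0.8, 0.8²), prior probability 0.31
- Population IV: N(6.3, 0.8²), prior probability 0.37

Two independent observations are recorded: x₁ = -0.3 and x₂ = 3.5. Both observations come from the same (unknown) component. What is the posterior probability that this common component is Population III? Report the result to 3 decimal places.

0.991

Apply Bayes' rule: the posterior for each component is proportional to its prior times its likelihood at x.
Since both observations come from the same component, the likelihood for component k is f_k(x₁)·f_k(x₂).
  f_I = [(1/(0.8·√(2π)))·exp(−(-0.3−-0.9)²/(2·0.8²)) = 0.498678·exp(-0.28125) = 0.376422] × [1.34622e-07] = 5.06747e-08
  f_II = [(1/(0.8·√(2π)))·exp(−(-0.3−-0.2)²/(2·0.8²)) = 0.498678·exp(-0.00781) = 0.494797] × [1.12955e-05] = 5.58897e-06
  f_III = [(1/(0.8·√(2π)))·exp(−(-0.3−0.8)²/(2·0.8²)) = 0.498678·exp(-0.94531) = 0.193765] × [0.0016764] = 0.000324828
  f_IV = [(1/(0.8·√(2π)))·exp(−(-0.3−6.3)²/(2·0.8²)) = 0.498678·exp(-34.03125) = 8.28392e-16] × [0.00109085] = 9.03654e-19
Unnormalised posteriors:
  π_I·f_I = 0.16 × 5.06747e-08 = 8.10794e-09
  π_II·f_II = 0.16 × 5.58897e-06 = 8.94236e-07
  π_III·f_III = 0.31 × 0.000324828 = 0.000100697
  π_IV·f_IV = 0.37 × 9.03654e-19 = 3.34352e-19
Marginal: 8.10794e-09 + 8.94236e-07 + 0.000100697 + 3.34352e-19 = 0.000101599
So the posterior for Population III is 0.000100697 / 0.000101599 ≈ 0.991.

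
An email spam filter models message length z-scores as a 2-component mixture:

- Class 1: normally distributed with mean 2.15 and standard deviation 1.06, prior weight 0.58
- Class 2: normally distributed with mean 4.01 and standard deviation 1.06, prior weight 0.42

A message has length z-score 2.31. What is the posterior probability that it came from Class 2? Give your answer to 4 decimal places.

0.1683

Apply Bayes' rule: the posterior for each component is proportional to its prior times its likelihood at x.
Component likelihoods at x = 2.31:
  f_1 = (1/(1.06·√(2π)))·exp(−(2.31−2.15)²/(2·1.06²)) = 0.376361·exp(-0.01139) = 0.372097
  f_2 = (1/(1.06·√(2π)))·exp(−(2.31−4.01)²/(2·1.06²)) = 0.376361·exp(-1.28604) = 0.104012
Multiply by the mixture weights:
  P(Z=1)·f_1 = 0.58 × 0.372097 = 0.215817
  P(Z=2)·f_2 = 0.42 × 0.104012 = 0.0436849
Evidence: 0.215817 + 0.0436849 = 0.259501
P(Class 2 | data) ≈ 0.1683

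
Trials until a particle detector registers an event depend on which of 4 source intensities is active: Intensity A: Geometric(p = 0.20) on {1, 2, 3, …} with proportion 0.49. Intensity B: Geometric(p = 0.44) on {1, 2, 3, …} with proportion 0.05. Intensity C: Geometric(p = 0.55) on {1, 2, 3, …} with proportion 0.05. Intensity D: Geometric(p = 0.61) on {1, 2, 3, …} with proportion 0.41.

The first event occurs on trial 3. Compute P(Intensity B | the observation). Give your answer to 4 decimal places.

0.0609

By Bayes' theorem, P(k | x) = π_k f_k(x) / Σ_j π_j f_j(x).
Geometric probabilities:
  L_A = 0.128
  L_B = 0.137984
  L_C = 0.111375
  L_D = 0.092781
Multiply by the mixture weights:
  π_A·L_A = 0.49 × 0.128 = 0.06272
  π_B·L_B = 0.05 × 0.137984 = 0.0068992
  π_C·L_C = 0.05 × 0.111375 = 0.00556875
  π_D·L_D = 0.41 × 0.092781 = 0.0380402
Evidence: 0.06272 + 0.0068992 + 0.00556875 + 0.0380402 = 0.113228
So the posterior for Intensity B is 0.0068992 / 0.113228 ≈ 0.0609.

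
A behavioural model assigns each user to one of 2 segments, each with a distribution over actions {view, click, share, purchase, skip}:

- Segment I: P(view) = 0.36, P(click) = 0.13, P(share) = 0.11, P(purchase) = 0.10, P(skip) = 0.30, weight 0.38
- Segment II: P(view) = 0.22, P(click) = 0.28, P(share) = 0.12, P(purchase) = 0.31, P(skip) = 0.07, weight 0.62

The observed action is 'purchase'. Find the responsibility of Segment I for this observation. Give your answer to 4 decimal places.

Posterior ∝ prior × likelihood, so P(k | x) ∝ w_k f_k(x); normalise over all components.
Evaluate each component's likelihood at the observed value:
  f_I = P(purchase | comp) = 0.10
  f_II = P(purchase | comp) = 0.31
Multiply by the mixture weights:
  w_I·f_I = 0.38 × 0.1 = 0.038
  w_II·f_II = 0.62 × 0.31 = 0.1922
Denominator: 0.038 + 0.1922 = 0.2302
Responsibility of Segment I: 0.038 / 0.2302 ≈ 0.1651

0.1651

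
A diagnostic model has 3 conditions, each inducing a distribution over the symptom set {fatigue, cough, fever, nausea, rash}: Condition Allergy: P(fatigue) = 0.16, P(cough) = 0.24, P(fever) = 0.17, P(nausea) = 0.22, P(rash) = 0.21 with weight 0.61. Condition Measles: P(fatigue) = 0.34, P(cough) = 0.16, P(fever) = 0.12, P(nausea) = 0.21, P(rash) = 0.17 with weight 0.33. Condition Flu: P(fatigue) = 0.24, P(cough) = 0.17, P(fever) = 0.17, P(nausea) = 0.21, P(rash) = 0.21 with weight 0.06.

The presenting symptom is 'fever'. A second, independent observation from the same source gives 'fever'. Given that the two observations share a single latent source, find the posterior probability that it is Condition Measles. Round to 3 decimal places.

The responsibility of component k is P(Z=k) f_k(x) divided by Σ_j P(Z=j) f_j(x).
Since both observations come from the same component, the likelihood for component k is f_k(x₁)·f_k(x₂).
  f_Allergy = [P(fever | comp) = 0.17] × [0.17] = 0.0289
  f_Measles = [P(fever | comp) = 0.12] × [0.12] = 0.0144
  f_Flu = [P(fever | comp) = 0.17] × [0.17] = 0.0289
Multiply by the mixture weights:
  P(Z=Allergy)·f_Allergy = 0.61 × 0.0289 = 0.017629
  P(Z=Measles)·f_Measles = 0.33 × 0.0144 = 0.004752
  P(Z=Flu)·f_Flu = 0.06 × 0.0289 = 0.001734
Denominator: 0.017629 + 0.004752 + 0.001734 = 0.024115
Responsibility of Condition Measles: 0.004752 / 0.024115 ≈ 0.197

0.197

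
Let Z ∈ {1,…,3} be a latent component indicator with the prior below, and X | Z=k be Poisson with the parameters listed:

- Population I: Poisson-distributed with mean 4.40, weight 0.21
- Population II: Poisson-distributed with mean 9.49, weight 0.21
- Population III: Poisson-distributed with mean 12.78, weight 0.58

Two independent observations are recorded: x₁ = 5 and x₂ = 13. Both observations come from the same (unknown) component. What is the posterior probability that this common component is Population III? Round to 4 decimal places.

P(component k | x) = π_k·f_k(x) / marginal(x), where marginal(x) = Σ_j π_j·f_j(x).
Since both observations come from the same component, the likelihood for component k is f_k(x₁)·f_k(x₂).
  p_I = [0.168728] × [0.000456782] = 7.70717e-05
  p_II = [0.0484948] × [0.0614789] = 0.00298141
  p_III = [0.00800183] × [0.109733] = 0.000878065
Prior × likelihood for each component:
  π_I·p_I = 0.21 × 7.70717e-05 = 1.61851e-05
  π_II·p_II = 0.21 × 0.00298141 = 0.000626095
  π_III·p_III = 0.58 × 0.000878065 = 0.000509278
Marginal: 1.61851e-05 + 0.000626095 + 0.000509278 = 0.00115156
Responsibility of Population III: 0.000509278 / 0.00115156 ≈ 0.4423

0.4423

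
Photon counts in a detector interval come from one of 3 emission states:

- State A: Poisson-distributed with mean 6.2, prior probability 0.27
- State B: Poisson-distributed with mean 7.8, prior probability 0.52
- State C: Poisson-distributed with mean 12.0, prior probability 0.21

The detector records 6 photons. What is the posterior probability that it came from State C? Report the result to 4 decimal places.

0.0464

P(component k | x) = π_k·f_k(x) / marginal(x), where marginal(x) = Σ_j π_j·f_j(x).
Component likelihoods at x = 6 photons:
  p_A = 0.1601
  p_B = 0.128156
  p_C = 0.0254813
Weight by the priors:
  π_A·p_A = 0.27 × 0.1601 = 0.0432271
  π_B·p_B = 0.52 × 0.128156 = 0.066641
  π_C·p_C = 0.21 × 0.0254813 = 0.00535107
Denominator: 0.0432271 + 0.066641 + 0.00535107 = 0.115219
P(State C | data) = 0.00535107 / 0.115219 ≈ 0.0464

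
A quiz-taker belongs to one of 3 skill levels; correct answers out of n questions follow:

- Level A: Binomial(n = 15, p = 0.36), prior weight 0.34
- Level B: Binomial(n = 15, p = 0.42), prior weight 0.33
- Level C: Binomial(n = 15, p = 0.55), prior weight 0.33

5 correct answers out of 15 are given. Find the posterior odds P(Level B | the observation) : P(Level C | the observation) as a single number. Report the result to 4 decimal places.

3.2854

Since P(k|x) ∝ π_k f_k(x), the posterior odds are π_i f_i(x) / (π_j f_j(x)).
Component likelihoods at x = 5 correct answers out of 15:
  p_A = 0.209347
  p_B = 0.169076
  p_C = 0.0514629
Posterior odds = (π_B·p_B) / (π_C·p_C) = (0.33·0.169076) / (0.33·0.0514629) = 0.055795 / 0.0169827 ≈ 3.2854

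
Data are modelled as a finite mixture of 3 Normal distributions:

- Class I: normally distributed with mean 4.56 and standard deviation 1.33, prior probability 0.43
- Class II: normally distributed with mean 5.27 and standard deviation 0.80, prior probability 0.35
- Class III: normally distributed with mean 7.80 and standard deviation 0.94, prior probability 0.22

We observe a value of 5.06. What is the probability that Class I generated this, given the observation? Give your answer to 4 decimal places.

0.4142

Posterior ∝ prior × likelihood, so P(k | x) ∝ π_k f_k(x); normalise over all components.
Evaluate each component's likelihood at the observed value:
  f_I = 0.279492
  f_II = 0.481789
  f_III = 0.00606412
Prior × likelihood for each component:
  π_I·f_I = 0.43 × 0.279492 = 0.120181
  π_II·f_II = 0.35 × 0.481789 = 0.168626
  π_III·f_III = 0.22 × 0.00606412 = 0.00133411
Marginal: 0.120181 + 0.168626 + 0.00133411 = 0.290142
P(Class I | the observation) ≈ 0.4142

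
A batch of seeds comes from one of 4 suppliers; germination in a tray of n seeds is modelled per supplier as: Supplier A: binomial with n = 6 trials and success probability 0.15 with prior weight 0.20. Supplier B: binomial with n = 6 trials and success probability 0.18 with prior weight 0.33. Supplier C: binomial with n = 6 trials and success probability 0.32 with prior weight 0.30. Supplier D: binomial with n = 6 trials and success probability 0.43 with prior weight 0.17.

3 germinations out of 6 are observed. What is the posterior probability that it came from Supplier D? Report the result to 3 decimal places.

0.354

Posterior ∝ prior × likelihood, so P(k | x) ∝ π_k f_k(x); normalise over all components.
Binomial probabilities:
  f_A = C(6,3)·0.15^3·0.85^3 = 20·0.003375·0.614125 = 0.0414534
  f_B = C(6,3)·0.18^3·0.82^3 = 20·0.005832·0.551368 = 0.0643116
  f_C = C(6,3)·0.32^3·0.68^3 = 20·0.032768·0.314432 = 0.206066
  f_D = C(6,3)·0.43^3·0.57^3 = 20·0.079507·0.185193 = 0.294483
Prior × likelihood for each component:
  π_A·f_A = 0.20 × 0.0414534 = 0.00829069
  π_B·f_B = 0.33 × 0.0643116 = 0.0212228
  π_C·f_C = 0.30 × 0.206066 = 0.0618198
  π_D·f_D = 0.17 × 0.294483 = 0.0500621
Denominator: 0.00829069 + 0.0212228 + 0.0618198 + 0.0500621 = 0.141395
P(Supplier D | data) ≈ 0.354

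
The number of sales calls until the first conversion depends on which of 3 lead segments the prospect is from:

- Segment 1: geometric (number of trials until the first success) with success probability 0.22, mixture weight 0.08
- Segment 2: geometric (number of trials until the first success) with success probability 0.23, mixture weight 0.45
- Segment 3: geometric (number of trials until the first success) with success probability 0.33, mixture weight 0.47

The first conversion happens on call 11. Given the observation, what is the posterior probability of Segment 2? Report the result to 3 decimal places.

Posterior ∝ prior × likelihood, so P(k | x) ∝ π_k f_k(x); normalise over all components.
Evaluate each component's likelihood at the observed value:
  f_1 = 0.22·(1−0.22)^10 = 0.22·0.0833578 = 0.0183387
  f_2 = 0.23·(1−0.23)^10 = 0.23·0.0732668 = 0.0168514
  f_3 = 0.33·(1−0.33)^10 = 0.33·0.0182284 = 0.00601536
Multiply by the mixture weights:
  π_1·f_1 = 0.08 × 0.0183387 = 0.0014671
  π_2·f_2 = 0.45 × 0.0168514 = 0.00758311
  π_3·f_3 = 0.47 × 0.00601536 = 0.00282722
Denominator: 0.0014671 + 0.00758311 + 0.00282722 = 0.0118774
So the posterior for Segment 2 is 0.00758311 / 0.0118774 ≈ 0.638.

0.638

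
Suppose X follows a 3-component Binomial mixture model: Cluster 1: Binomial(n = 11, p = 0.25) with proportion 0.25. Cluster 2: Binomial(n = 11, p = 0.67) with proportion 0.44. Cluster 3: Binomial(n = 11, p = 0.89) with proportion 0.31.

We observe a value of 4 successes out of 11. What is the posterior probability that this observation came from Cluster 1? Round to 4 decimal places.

Posterior ∝ prior × likelihood, so P(k | x) ∝ w_k f_k(x); normalise over all components.
Binomial probabilities:
  L_1 = C(11,4)·0.25^4·0.75^7 = 330·0.00390625·0.133484 = 0.172069
  L_2 = C(11,4)·0.67^4·0.33^7 = 330·0.201511·0.000426184 = 0.0283407
  L_3 = C(11,4)·0.89^4·0.11^7 = 330·0.627422·1.94872e-07 = 4.03481e-05
Multiply by the mixture weights:
  w_1·L_1 = 0.25 × 0.172069 = 0.0430173
  w_2·L_2 = 0.44 × 0.0283407 = 0.0124699
  w_3·L_3 = 0.31 × 4.03481e-05 = 1.25079e-05
Sum: 0.0430173 + 0.0124699 + 1.25079e-05 = 0.0554997
P(Cluster 1 | the observation) = 0.0430173 / 0.0554997 ≈ 0.7751

0.7751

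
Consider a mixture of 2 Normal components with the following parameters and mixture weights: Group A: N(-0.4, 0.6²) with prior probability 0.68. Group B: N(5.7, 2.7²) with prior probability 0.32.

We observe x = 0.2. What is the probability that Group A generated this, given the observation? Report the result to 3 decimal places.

0.979

P(component k | x) = w_k·f_k(x) / marginal(x), where marginal(x) = Σ_j w_j·f_j(x).
Evaluate each component's likelihood at the observed value:
  p_A = 0.403285
  p_B = 0.0185562
Weight by the priors:
  w_A·p_A = 0.68 × 0.403285 = 0.274233
  w_B·p_B = 0.32 × 0.0185562 = 0.00593799
Normaliser: 0.274233 + 0.00593799 = 0.280171
Responsibility of Group A: 0.274233 / 0.280171 ≈ 0.979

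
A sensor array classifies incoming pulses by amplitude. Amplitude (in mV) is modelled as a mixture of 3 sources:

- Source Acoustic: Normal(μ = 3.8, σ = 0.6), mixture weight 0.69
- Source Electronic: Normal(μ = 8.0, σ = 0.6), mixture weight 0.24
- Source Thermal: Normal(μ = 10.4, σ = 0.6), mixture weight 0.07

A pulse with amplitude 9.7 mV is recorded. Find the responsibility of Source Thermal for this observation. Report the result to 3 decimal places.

Apply Bayes' rule: the posterior for each component is proportional to its prior times its likelihood at x.
Normal densities:
  f_Acoustic = 6.69618e-22
  f_Electronic = 0.0120102
  f_Thermal = 0.336664
Unnormalised posteriors:
  P(Z=Acoustic)·f_Acoustic = 0.69 × 6.69618e-22 = 4.62036e-22
  P(Z=Electronic)·f_Electronic = 0.24 × 0.0120102 = 0.00288244
  P(Z=Thermal)·f_Thermal = 0.07 × 0.336664 = 0.0235665
Evidence: 4.62036e-22 + 0.00288244 + 0.0235665 = 0.026449
So the posterior for Source Thermal is 0.0235665 / 0.026449 ≈ 0.891.

0.891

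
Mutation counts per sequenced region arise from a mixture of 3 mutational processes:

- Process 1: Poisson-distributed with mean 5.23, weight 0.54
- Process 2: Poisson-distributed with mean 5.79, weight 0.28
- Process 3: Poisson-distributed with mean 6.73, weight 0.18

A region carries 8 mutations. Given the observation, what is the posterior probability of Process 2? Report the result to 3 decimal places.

P(component k | x) = P(Z=k)·f_k(x) / marginal(x), where marginal(x) = Σ_j P(Z=j)·f_j(x).
Evaluate each component's likelihood at the observed value:
  f_1 = 0.0743246
  f_2 = 0.095795
  f_3 = 0.12468
Unnormalised posteriors:
  P(Z=1)·f_1 = 0.54 × 0.0743246 = 0.0401353
  P(Z=2)·f_2 = 0.28 × 0.095795 = 0.0268226
  P(Z=3)·f_3 = 0.18 × 0.12468 = 0.0224425
Sum: 0.0401353 + 0.0268226 + 0.0224425 = 0.0894004
P(Process 2 | x) = 0.0268226 / 0.0894004 ≈ 0.300

0.300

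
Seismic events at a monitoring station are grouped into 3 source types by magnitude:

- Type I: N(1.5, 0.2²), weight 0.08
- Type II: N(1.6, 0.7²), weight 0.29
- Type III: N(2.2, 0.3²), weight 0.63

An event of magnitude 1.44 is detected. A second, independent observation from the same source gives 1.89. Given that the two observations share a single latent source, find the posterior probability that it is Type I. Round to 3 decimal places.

0.291

Posterior ∝ prior × likelihood, so P(k | x) ∝ P(Z=k) f_k(x); normalise over all components.
Since both observations come from the same component, the likelihood for component k is f_k(x₁)·f_k(x₂).
  L_I = [(1/(0.2·√(2π)))·exp(−(1.44−1.5)²/(2·0.2²)) = 1.994711·exp(-0.04500) = 1.90694] × [0.297974] = 0.568217
  L_II = [(1/(0.7·√(2π)))·exp(−(1.44−1.6)²/(2·0.7²)) = 0.569918·exp(-0.02612) = 0.555223] × [0.523049] = 0.290409
  L_III = [(1/(0.3·√(2π)))·exp(−(1.44−2.2)²/(2·0.3²)) = 1.329808·exp(-3.20889) = 0.0537262] × [0.779693] = 0.04189
Prior × likelihood for each component:
  P(Z=I)·L_I = 0.08 × 0.568217 = 0.0454574
  P(Z=II)·L_II = 0.29 × 0.290409 = 0.0842185
  P(Z=III)·L_III = 0.63 × 0.04189 = 0.0263907
Sum: 0.0454574 + 0.0842185 + 0.0263907 = 0.156067
P(Type I | data) = 0.0454574 / 0.156067 ≈ 0.291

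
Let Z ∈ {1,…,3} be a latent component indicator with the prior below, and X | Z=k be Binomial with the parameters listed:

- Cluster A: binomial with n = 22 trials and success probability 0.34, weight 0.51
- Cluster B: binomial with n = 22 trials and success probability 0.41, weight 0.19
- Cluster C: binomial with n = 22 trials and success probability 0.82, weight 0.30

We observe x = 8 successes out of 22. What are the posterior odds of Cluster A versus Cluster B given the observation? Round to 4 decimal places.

Only the two components matter; the odds are (π_i f_i(x)) / (π_j f_j(x)).
Binomial probabilities:
  f_A = 0.169936
  f_B = 0.158138
  f_C = 2.44999e-06
Posterior odds = (π_A·f_A) / (π_B·f_B) = (0.51·0.169936) / (0.19·0.158138) = 0.0866671 / 0.0300463 ≈ 2.8845

2.8845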